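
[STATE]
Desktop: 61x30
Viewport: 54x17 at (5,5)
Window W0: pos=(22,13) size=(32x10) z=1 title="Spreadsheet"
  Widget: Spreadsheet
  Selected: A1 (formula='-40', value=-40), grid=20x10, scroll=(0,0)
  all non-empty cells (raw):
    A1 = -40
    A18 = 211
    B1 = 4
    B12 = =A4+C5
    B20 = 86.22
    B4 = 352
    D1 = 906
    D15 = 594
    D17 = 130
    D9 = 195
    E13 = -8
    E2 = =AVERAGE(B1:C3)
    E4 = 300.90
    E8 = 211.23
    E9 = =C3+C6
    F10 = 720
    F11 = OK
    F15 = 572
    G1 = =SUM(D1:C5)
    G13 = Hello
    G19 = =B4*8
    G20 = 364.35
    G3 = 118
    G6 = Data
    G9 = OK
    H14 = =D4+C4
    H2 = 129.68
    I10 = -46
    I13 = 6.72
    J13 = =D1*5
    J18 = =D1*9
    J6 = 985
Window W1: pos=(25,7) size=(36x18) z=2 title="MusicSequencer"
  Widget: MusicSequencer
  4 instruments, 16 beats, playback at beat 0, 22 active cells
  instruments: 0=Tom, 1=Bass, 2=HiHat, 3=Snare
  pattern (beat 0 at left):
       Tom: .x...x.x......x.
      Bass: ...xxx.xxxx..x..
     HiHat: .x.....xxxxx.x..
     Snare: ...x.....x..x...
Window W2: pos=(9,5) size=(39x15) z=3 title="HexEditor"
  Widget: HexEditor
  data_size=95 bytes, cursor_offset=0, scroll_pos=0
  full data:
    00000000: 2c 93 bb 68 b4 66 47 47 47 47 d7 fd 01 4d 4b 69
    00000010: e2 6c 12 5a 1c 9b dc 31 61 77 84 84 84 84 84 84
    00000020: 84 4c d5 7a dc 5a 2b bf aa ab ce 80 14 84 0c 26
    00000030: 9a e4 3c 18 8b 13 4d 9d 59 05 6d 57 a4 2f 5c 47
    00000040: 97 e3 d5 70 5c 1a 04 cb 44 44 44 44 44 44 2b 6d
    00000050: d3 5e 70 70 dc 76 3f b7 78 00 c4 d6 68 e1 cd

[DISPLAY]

    ┏━━━━━━━━━━━━━━━━━━━━━━━━━━━━━━━━━━━━━┓           
    ┃ HexEditor                           ┃           
    ┠─────────────────────────────────────┨━━━━━━━━━━━
    ┃00000000  2C 93 bb 68 b4 66 47 47  47┃           
    ┃00000010  e2 6c 12 5a 1c 9b dc 31  61┃───────────
    ┃00000020  84 4c d5 7a dc 5a 2b bf  aa┃           
    ┃00000030  9a e4 3c 18 8b 13 4d 9d  59┃           
    ┃00000040  97 e3 d5 70 5c 1a 04 cb  44┃           
    ┃00000050  d3 5e 70 70 dc 76 3f b7  78┃           
    ┃                                     ┃           
    ┃                                     ┃           
    ┃                                     ┃           
    ┃                                     ┃           
    ┃                                     ┃           
    ┗━━━━━━━━━━━━━━━━━━━━━━━━━━━━━━━━━━━━━┛           
                 ┃  ┃                                 
                 ┃  ┃                                 


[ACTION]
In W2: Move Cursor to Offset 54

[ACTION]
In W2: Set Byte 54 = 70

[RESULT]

    ┏━━━━━━━━━━━━━━━━━━━━━━━━━━━━━━━━━━━━━┓           
    ┃ HexEditor                           ┃           
    ┠─────────────────────────────────────┨━━━━━━━━━━━
    ┃00000000  2c 93 bb 68 b4 66 47 47  47┃           
    ┃00000010  e2 6c 12 5a 1c 9b dc 31  61┃───────────
    ┃00000020  84 4c d5 7a dc 5a 2b bf  aa┃           
    ┃00000030  9a e4 3c 18 8b 13 70 9d  59┃           
    ┃00000040  97 e3 d5 70 5c 1a 04 cb  44┃           
    ┃00000050  d3 5e 70 70 dc 76 3f b7  78┃           
    ┃                                     ┃           
    ┃                                     ┃           
    ┃                                     ┃           
    ┃                                     ┃           
    ┃                                     ┃           
    ┗━━━━━━━━━━━━━━━━━━━━━━━━━━━━━━━━━━━━━┛           
                 ┃  ┃                                 
                 ┃  ┃                                 


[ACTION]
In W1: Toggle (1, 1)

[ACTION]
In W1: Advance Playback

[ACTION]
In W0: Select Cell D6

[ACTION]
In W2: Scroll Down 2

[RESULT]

    ┏━━━━━━━━━━━━━━━━━━━━━━━━━━━━━━━━━━━━━┓           
    ┃ HexEditor                           ┃           
    ┠─────────────────────────────────────┨━━━━━━━━━━━
    ┃00000020  84 4c d5 7a dc 5a 2b bf  aa┃           
    ┃00000030  9a e4 3c 18 8b 13 70 9d  59┃───────────
    ┃00000040  97 e3 d5 70 5c 1a 04 cb  44┃           
    ┃00000050  d3 5e 70 70 dc 76 3f b7  78┃           
    ┃                                     ┃           
    ┃                                     ┃           
    ┃                                     ┃           
    ┃                                     ┃           
    ┃                                     ┃           
    ┃                                     ┃           
    ┃                                     ┃           
    ┗━━━━━━━━━━━━━━━━━━━━━━━━━━━━━━━━━━━━━┛           
                 ┃  ┃                                 
                 ┃  ┃                                 


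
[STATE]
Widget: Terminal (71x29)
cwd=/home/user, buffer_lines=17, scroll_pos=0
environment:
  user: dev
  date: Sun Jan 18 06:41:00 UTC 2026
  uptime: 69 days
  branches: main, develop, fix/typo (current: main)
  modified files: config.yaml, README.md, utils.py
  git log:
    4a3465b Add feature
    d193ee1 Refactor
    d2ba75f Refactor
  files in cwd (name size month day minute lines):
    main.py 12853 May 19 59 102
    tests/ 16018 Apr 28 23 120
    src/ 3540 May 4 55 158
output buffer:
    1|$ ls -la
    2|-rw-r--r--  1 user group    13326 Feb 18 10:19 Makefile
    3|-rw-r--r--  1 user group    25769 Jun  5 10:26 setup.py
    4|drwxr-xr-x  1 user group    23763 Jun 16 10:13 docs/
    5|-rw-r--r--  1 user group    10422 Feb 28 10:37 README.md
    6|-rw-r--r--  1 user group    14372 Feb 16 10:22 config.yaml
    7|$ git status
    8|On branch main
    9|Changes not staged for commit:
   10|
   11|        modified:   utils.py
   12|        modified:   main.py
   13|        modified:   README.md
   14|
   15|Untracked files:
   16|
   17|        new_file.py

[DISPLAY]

$ ls -la                                                               
-rw-r--r--  1 user group    13326 Feb 18 10:19 Makefile                
-rw-r--r--  1 user group    25769 Jun  5 10:26 setup.py                
drwxr-xr-x  1 user group    23763 Jun 16 10:13 docs/                   
-rw-r--r--  1 user group    10422 Feb 28 10:37 README.md               
-rw-r--r--  1 user group    14372 Feb 16 10:22 config.yaml             
$ git status                                                           
On branch main                                                         
Changes not staged for commit:                                         
                                                                       
        modified:   utils.py                                           
        modified:   main.py                                            
        modified:   README.md                                          
                                                                       
Untracked files:                                                       
                                                                       
        new_file.py                                                    
$ █                                                                    
                                                                       
                                                                       
                                                                       
                                                                       
                                                                       
                                                                       
                                                                       
                                                                       
                                                                       
                                                                       
                                                                       


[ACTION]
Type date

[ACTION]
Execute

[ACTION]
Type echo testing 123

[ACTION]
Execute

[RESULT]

$ ls -la                                                               
-rw-r--r--  1 user group    13326 Feb 18 10:19 Makefile                
-rw-r--r--  1 user group    25769 Jun  5 10:26 setup.py                
drwxr-xr-x  1 user group    23763 Jun 16 10:13 docs/                   
-rw-r--r--  1 user group    10422 Feb 28 10:37 README.md               
-rw-r--r--  1 user group    14372 Feb 16 10:22 config.yaml             
$ git status                                                           
On branch main                                                         
Changes not staged for commit:                                         
                                                                       
        modified:   utils.py                                           
        modified:   main.py                                            
        modified:   README.md                                          
                                                                       
Untracked files:                                                       
                                                                       
        new_file.py                                                    
$ date                                                                 
Sun Jan 18 06:41:00 UTC 2026                                           
$ echo testing 123                                                     
testing 123                                                            
$ █                                                                    
                                                                       
                                                                       
                                                                       
                                                                       
                                                                       
                                                                       
                                                                       


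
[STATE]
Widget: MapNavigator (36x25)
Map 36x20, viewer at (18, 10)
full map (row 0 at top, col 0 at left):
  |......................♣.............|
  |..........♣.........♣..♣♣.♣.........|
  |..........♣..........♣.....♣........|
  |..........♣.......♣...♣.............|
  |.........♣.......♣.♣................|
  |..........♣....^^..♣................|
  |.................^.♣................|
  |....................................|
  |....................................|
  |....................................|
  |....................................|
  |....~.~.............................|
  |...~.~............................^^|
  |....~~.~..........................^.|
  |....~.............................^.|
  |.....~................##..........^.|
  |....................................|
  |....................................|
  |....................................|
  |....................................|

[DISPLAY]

                                    
                                    
......................♣.............
..........♣.........♣..♣♣.♣.........
..........♣..........♣.....♣........
..........♣.......♣...♣.............
.........♣.......♣.♣................
..........♣....^^..♣................
.................^.♣................
....................................
....................................
....................................
..................@.................
....~.~.............................
...~.~............................^^
....~~.~..........................^.
....~.............................^.
.....~................##..........^.
....................................
....................................
....................................
....................................
                                    
                                    
                                    


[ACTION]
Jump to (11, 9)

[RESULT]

                                    
                                    
                                    
       ......................♣......
       ..........♣.........♣..♣♣.♣..
       ..........♣..........♣.....♣.
       ..........♣.......♣...♣......
       .........♣.......♣.♣.........
       ..........♣....^^..♣.........
       .................^.♣.........
       .............................
       .............................
       ...........@.................
       .............................
       ....~.~......................
       ...~.~.......................
       ....~~.~.....................
       ....~........................
       .....~................##.....
       .............................
       .............................
       .............................
       .............................
                                    
                                    


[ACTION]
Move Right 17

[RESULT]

                                    
                                    
                                    
............♣.............          
♣.........♣..♣♣.♣.........          
♣..........♣.....♣........          
♣.......♣...♣.............          
.......♣.♣................          
♣....^^..♣................          
.......^.♣................          
..........................          
..........................          
..................@.......          
..........................          
..........................          
........................^^          
........................^.          
........................^.          
............##..........^.          
..........................          
..........................          
..........................          
..........................          
                                    
                                    


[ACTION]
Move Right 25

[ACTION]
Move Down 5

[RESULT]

....♣.....♣........                 
.♣...♣.............                 
♣.♣................                 
..♣................                 
^.♣................                 
...................                 
...................                 
...................                 
...................                 
...................                 
.................^^                 
.................^.                 
.................^@                 
.....##..........^.                 
...................                 
...................                 
...................                 
...................                 
                                    
                                    
                                    
                                    
                                    
                                    
                                    


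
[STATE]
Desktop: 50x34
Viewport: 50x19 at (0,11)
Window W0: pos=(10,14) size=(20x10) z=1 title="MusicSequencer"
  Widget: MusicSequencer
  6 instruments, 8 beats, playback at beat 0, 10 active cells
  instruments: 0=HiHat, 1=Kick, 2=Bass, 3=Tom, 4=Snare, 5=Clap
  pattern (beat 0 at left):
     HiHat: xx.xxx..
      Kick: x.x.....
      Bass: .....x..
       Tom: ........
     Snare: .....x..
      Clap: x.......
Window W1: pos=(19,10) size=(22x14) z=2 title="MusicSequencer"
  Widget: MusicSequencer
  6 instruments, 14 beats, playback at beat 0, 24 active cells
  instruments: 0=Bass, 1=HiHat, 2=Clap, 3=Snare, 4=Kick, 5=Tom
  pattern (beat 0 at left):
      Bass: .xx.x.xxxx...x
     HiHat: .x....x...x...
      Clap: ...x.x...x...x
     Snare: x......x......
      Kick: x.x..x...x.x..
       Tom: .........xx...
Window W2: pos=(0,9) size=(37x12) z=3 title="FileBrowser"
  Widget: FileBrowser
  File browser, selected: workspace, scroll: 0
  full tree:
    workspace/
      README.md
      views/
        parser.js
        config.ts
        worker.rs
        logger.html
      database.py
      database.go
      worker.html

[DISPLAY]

┠───────────────────────────────────┨   ┃         
┃> [-] workspace/                   ┃───┨         
┃    README.md                      ┃123┃         
┃    [+] views/                     ┃··█┃         
┃    database.py                    ┃···┃         
┃    database.go                    ┃··█┃         
┃    worker.html                    ┃···┃         
┃                                   ┃█··┃         
┃                                   ┃···┃         
┗━━━━━━━━━━━━━━━━━━━━━━━━━━━━━━━━━━━┛   ┃         
          ┃   Tom··┃                    ┃         
          ┃ Snare··┃                    ┃         
          ┗━━━━━━━━┗━━━━━━━━━━━━━━━━━━━━┛         
                                                  
                                                  
                                                  
                                                  
                                                  
                                                  


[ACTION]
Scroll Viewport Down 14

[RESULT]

┃    database.py                    ┃···┃         
┃    database.go                    ┃··█┃         
┃    worker.html                    ┃···┃         
┃                                   ┃█··┃         
┃                                   ┃···┃         
┗━━━━━━━━━━━━━━━━━━━━━━━━━━━━━━━━━━━┛   ┃         
          ┃   Tom··┃                    ┃         
          ┃ Snare··┃                    ┃         
          ┗━━━━━━━━┗━━━━━━━━━━━━━━━━━━━━┛         
                                                  
                                                  
                                                  
                                                  
                                                  
                                                  
                                                  
                                                  
                                                  
                                                  


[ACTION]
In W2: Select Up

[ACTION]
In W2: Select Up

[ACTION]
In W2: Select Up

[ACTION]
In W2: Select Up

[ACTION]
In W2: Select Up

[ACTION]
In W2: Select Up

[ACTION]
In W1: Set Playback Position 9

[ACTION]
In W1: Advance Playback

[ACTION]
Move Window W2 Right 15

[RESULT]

          ┃ M┃    database.py                    ┃
          ┠──┃    database.go                    ┃
          ┃  ┃    worker.html                    ┃
          ┃ H┃                                   ┃
          ┃  ┃                                   ┃
          ┃  ┗━━━━━━━━━━━━━━━━━━━━━━━━━━━━━━━━━━━┛
          ┃   Tom··┃                    ┃         
          ┃ Snare··┃                    ┃         
          ┗━━━━━━━━┗━━━━━━━━━━━━━━━━━━━━┛         
                                                  
                                                  
                                                  
                                                  
                                                  
                                                  
                                                  
                                                  
                                                  
                                                  


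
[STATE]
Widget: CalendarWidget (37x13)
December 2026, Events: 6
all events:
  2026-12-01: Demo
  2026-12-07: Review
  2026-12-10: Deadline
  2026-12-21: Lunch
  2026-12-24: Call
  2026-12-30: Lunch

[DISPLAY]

            December 2026            
Mo Tu We Th Fr Sa Su                 
    1*  2  3  4  5  6                
 7*  8  9 10* 11 12 13               
14 15 16 17 18 19 20                 
21* 22 23 24* 25 26 27               
28 29 30* 31                         
                                     
                                     
                                     
                                     
                                     
                                     


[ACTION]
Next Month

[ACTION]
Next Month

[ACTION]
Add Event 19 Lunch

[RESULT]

            February 2027            
Mo Tu We Th Fr Sa Su                 
 1  2  3  4  5  6  7                 
 8  9 10 11 12 13 14                 
15 16 17 18 19* 20 21                
22 23 24 25 26 27 28                 
                                     
                                     
                                     
                                     
                                     
                                     
                                     


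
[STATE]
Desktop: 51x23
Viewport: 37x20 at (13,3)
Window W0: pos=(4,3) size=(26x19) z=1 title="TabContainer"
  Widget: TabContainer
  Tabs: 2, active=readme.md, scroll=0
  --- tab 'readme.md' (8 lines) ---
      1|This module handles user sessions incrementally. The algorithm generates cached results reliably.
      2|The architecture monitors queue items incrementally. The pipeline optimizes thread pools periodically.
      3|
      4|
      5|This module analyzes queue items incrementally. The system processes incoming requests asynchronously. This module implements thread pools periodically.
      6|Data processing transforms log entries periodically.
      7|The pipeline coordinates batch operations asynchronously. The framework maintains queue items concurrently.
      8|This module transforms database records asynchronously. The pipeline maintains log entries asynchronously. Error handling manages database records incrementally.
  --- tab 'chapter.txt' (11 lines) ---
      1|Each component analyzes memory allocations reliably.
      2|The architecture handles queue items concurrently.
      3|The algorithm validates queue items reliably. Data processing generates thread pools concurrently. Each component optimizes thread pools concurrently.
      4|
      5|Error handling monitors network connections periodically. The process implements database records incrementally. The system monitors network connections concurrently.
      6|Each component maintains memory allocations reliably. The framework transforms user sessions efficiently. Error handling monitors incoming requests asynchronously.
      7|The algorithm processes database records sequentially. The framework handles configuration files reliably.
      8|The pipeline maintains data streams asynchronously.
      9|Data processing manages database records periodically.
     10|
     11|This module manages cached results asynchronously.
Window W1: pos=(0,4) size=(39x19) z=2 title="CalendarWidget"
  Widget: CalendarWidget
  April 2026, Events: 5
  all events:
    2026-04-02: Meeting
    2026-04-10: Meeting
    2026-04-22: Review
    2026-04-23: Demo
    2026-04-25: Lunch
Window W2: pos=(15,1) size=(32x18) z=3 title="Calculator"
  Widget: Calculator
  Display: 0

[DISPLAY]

━━┠──────────────────────────────┨   
━━┃                             0┃   
ge┃┌───┬───┬───┬───┐             ┃   
──┃│ 7 │ 8 │ 9 │ ÷ │             ┃   
  ┃├───┼───┼───┼───┤             ┃   
Fr┃│ 4 │ 5 │ 6 │ × │             ┃   
  ┃├───┼───┼───┼───┤             ┃   
10┃│ 1 │ 2 │ 3 │ - │             ┃   
17┃├───┼───┼───┼───┤             ┃   
* ┃│ 0 │ . │ = │ + │             ┃   
  ┃├───┼───┼───┼───┤             ┃   
  ┃│ C │ MC│ MR│ M+│             ┃   
  ┃└───┴───┴───┴───┘             ┃   
  ┃                              ┃   
  ┃                              ┃   
  ┗━━━━━━━━━━━━━━━━━━━━━━━━━━━━━━┛   
                         ┃           
                         ┃           
                         ┃           
━━━━━━━━━━━━━━━━━━━━━━━━━┛           


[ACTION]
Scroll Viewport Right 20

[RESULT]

━┠──────────────────────────────┨    
━┃                             0┃    
e┃┌───┬───┬───┬───┐             ┃    
─┃│ 7 │ 8 │ 9 │ ÷ │             ┃    
 ┃├───┼───┼───┼───┤             ┃    
r┃│ 4 │ 5 │ 6 │ × │             ┃    
 ┃├───┼───┼───┼───┤             ┃    
0┃│ 1 │ 2 │ 3 │ - │             ┃    
7┃├───┼───┼───┼───┤             ┃    
 ┃│ 0 │ . │ = │ + │             ┃    
 ┃├───┼───┼───┼───┤             ┃    
 ┃│ C │ MC│ MR│ M+│             ┃    
 ┃└───┴───┴───┴───┘             ┃    
 ┃                              ┃    
 ┃                              ┃    
 ┗━━━━━━━━━━━━━━━━━━━━━━━━━━━━━━┛    
                        ┃            
                        ┃            
                        ┃            
━━━━━━━━━━━━━━━━━━━━━━━━┛            


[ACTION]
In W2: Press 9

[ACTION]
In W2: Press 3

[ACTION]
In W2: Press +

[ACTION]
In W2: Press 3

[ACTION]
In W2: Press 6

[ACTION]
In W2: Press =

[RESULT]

━┠──────────────────────────────┨    
━┃                           129┃    
e┃┌───┬───┬───┬───┐             ┃    
─┃│ 7 │ 8 │ 9 │ ÷ │             ┃    
 ┃├───┼───┼───┼───┤             ┃    
r┃│ 4 │ 5 │ 6 │ × │             ┃    
 ┃├───┼───┼───┼───┤             ┃    
0┃│ 1 │ 2 │ 3 │ - │             ┃    
7┃├───┼───┼───┼───┤             ┃    
 ┃│ 0 │ . │ = │ + │             ┃    
 ┃├───┼───┼───┼───┤             ┃    
 ┃│ C │ MC│ MR│ M+│             ┃    
 ┃└───┴───┴───┴───┘             ┃    
 ┃                              ┃    
 ┃                              ┃    
 ┗━━━━━━━━━━━━━━━━━━━━━━━━━━━━━━┛    
                        ┃            
                        ┃            
                        ┃            
━━━━━━━━━━━━━━━━━━━━━━━━┛            


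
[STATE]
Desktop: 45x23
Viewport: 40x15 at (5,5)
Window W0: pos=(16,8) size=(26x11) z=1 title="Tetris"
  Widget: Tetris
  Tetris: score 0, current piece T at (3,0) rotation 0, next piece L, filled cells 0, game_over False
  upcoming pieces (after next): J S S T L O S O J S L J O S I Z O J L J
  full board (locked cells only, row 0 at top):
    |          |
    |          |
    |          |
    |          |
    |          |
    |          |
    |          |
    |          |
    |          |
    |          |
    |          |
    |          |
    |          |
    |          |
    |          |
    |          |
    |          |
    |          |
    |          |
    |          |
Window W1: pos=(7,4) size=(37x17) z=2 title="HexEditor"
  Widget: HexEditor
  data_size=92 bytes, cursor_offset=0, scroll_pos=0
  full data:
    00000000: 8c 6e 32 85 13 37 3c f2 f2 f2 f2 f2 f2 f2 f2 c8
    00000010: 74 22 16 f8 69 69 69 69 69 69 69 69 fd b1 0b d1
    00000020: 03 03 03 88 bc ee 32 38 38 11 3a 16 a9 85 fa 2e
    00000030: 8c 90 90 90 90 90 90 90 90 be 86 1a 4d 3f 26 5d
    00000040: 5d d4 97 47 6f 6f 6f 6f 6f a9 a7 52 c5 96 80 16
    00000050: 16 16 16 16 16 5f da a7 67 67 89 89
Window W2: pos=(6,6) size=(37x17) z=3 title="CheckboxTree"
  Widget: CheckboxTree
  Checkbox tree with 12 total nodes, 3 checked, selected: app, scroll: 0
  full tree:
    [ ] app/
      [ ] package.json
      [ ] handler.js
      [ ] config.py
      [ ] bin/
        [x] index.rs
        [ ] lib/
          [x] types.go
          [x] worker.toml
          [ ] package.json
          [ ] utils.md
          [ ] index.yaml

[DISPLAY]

  ┃ HexEditor                         ┃ 
 ┏━━━━━━━━━━━━━━━━━━━━━━━━━━━━━━━━━━━┓┨ 
 ┃ CheckboxTree                      ┃┃ 
 ┠───────────────────────────────────┨┃ 
 ┃>[-] app/                          ┃┃ 
 ┃   [ ] package.json                ┃┃ 
 ┃   [ ] handler.js                  ┃┃ 
 ┃   [ ] config.py                   ┃┃ 
 ┃   [-] bin/                        ┃┃ 
 ┃     [x] index.rs                  ┃┃ 
 ┃     [-] lib/                      ┃┃ 
 ┃       [x] types.go                ┃┃ 
 ┃       [x] worker.toml             ┃┃ 
 ┃       [ ] package.json            ┃┃ 
 ┃       [ ] utils.md                ┃┃ 


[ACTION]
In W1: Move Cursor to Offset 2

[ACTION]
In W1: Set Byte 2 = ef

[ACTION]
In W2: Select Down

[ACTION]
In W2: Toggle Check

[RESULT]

  ┃ HexEditor                         ┃ 
 ┏━━━━━━━━━━━━━━━━━━━━━━━━━━━━━━━━━━━┓┨ 
 ┃ CheckboxTree                      ┃┃ 
 ┠───────────────────────────────────┨┃ 
 ┃ [-] app/                          ┃┃ 
 ┃>  [x] package.json                ┃┃ 
 ┃   [ ] handler.js                  ┃┃ 
 ┃   [ ] config.py                   ┃┃ 
 ┃   [-] bin/                        ┃┃ 
 ┃     [x] index.rs                  ┃┃ 
 ┃     [-] lib/                      ┃┃ 
 ┃       [x] types.go                ┃┃ 
 ┃       [x] worker.toml             ┃┃ 
 ┃       [ ] package.json            ┃┃ 
 ┃       [ ] utils.md                ┃┃ 


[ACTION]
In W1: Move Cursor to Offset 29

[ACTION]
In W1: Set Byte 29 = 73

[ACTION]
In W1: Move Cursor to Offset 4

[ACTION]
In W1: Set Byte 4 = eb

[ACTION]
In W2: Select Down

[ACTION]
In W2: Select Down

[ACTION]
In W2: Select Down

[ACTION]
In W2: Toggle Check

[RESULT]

  ┃ HexEditor                         ┃ 
 ┏━━━━━━━━━━━━━━━━━━━━━━━━━━━━━━━━━━━┓┨ 
 ┃ CheckboxTree                      ┃┃ 
 ┠───────────────────────────────────┨┃ 
 ┃ [-] app/                          ┃┃ 
 ┃   [x] package.json                ┃┃ 
 ┃   [ ] handler.js                  ┃┃ 
 ┃   [ ] config.py                   ┃┃ 
 ┃>  [x] bin/                        ┃┃ 
 ┃     [x] index.rs                  ┃┃ 
 ┃     [x] lib/                      ┃┃ 
 ┃       [x] types.go                ┃┃ 
 ┃       [x] worker.toml             ┃┃ 
 ┃       [x] package.json            ┃┃ 
 ┃       [x] utils.md                ┃┃ 


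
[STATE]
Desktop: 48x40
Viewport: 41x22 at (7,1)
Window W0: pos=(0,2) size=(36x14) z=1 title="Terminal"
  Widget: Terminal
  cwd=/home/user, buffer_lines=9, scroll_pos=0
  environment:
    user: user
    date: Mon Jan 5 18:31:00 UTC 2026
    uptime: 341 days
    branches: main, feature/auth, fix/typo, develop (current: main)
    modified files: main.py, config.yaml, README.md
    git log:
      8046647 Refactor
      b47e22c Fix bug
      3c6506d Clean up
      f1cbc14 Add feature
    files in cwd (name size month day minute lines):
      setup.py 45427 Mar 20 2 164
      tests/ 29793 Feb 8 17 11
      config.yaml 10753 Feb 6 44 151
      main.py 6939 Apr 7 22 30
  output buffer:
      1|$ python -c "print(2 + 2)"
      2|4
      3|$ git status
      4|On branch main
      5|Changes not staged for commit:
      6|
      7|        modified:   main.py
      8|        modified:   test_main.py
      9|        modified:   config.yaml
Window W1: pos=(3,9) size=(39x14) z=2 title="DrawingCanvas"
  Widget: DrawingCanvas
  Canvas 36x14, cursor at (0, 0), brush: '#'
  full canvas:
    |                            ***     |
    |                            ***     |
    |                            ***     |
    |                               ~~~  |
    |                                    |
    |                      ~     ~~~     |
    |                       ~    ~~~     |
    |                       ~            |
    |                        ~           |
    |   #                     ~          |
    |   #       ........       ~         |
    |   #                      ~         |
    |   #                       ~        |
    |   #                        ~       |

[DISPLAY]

                                         
━━━━━━━━━━━━━━━━━━━━━━━━━━━━┓            
nal                         ┃            
────────────────────────────┨            
on -c "print(2 + 2)"        ┃            
                            ┃            
status                      ┃            
nch main                    ┃            
━━━━━━━━━━━━━━━━━━━━━━━━━━━━━━━━━━┓      
awingCanvas                       ┃      
──────────────────────────────────┨      
                         ***      ┃      
                         ***      ┃      
                         ***      ┃      
                            ~~~   ┃      
                                  ┃      
                   ~     ~~~      ┃      
                    ~    ~~~      ┃      
                    ~             ┃      
                     ~            ┃      
#                     ~           ┃      
━━━━━━━━━━━━━━━━━━━━━━━━━━━━━━━━━━┛      


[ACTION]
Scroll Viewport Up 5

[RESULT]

                                         
                                         
━━━━━━━━━━━━━━━━━━━━━━━━━━━━┓            
nal                         ┃            
────────────────────────────┨            
on -c "print(2 + 2)"        ┃            
                            ┃            
status                      ┃            
nch main                    ┃            
━━━━━━━━━━━━━━━━━━━━━━━━━━━━━━━━━━┓      
awingCanvas                       ┃      
──────────────────────────────────┨      
                         ***      ┃      
                         ***      ┃      
                         ***      ┃      
                            ~~~   ┃      
                                  ┃      
                   ~     ~~~      ┃      
                    ~    ~~~      ┃      
                    ~             ┃      
                     ~            ┃      
#                     ~           ┃      


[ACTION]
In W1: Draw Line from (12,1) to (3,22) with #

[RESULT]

                                         
                                         
━━━━━━━━━━━━━━━━━━━━━━━━━━━━┓            
nal                         ┃            
────────────────────────────┨            
on -c "print(2 + 2)"        ┃            
                            ┃            
status                      ┃            
nch main                    ┃            
━━━━━━━━━━━━━━━━━━━━━━━━━━━━━━━━━━┓      
awingCanvas                       ┃      
──────────────────────────────────┨      
                         ***      ┃      
                         ***      ┃      
                         ***      ┃      
                  ##        ~~~   ┃      
                ##                ┃      
              ##   ~     ~~~      ┃      
           ###      ~    ~~~      ┃      
         ##         ~             ┃      
       ##            ~            ┃      
#   ###               ~           ┃      


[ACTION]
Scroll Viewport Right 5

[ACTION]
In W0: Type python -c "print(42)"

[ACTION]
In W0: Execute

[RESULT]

                                         
                                         
━━━━━━━━━━━━━━━━━━━━━━━━━━━━┓            
nal                         ┃            
────────────────────────────┨            
status                      ┃            
nch main                    ┃            
s not staged for commit:    ┃            
                            ┃            
━━━━━━━━━━━━━━━━━━━━━━━━━━━━━━━━━━┓      
awingCanvas                       ┃      
──────────────────────────────────┨      
                         ***      ┃      
                         ***      ┃      
                         ***      ┃      
                  ##        ~~~   ┃      
                ##                ┃      
              ##   ~     ~~~      ┃      
           ###      ~    ~~~      ┃      
         ##         ~             ┃      
       ##            ~            ┃      
#   ###               ~           ┃      


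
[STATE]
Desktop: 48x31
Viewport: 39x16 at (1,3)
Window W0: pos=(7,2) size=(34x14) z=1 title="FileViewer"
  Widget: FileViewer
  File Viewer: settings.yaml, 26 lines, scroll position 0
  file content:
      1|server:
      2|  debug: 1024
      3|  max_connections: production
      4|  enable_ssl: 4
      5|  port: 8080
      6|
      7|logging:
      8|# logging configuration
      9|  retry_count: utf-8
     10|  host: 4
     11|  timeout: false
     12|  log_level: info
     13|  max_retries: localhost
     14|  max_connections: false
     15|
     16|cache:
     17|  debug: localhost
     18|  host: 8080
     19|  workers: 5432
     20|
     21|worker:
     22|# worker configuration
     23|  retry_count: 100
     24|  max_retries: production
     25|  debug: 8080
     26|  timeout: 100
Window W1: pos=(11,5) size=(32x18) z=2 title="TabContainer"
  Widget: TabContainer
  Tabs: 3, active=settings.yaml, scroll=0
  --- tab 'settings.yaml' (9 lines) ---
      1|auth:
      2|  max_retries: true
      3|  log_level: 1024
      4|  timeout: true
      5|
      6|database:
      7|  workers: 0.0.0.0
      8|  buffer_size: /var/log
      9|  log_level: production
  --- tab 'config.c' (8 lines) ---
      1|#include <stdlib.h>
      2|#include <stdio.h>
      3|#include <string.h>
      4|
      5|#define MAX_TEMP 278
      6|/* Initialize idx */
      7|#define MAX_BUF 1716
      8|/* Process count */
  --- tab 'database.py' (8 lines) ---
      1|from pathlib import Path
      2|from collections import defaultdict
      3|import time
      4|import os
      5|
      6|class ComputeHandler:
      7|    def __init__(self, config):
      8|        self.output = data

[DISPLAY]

      ┃ FileViewer                     
      ┠────────────────────────────────
      ┃ser┏━━━━━━━━━━━━━━━━━━━━━━━━━━━━
      ┃  d┃ TabContainer               
      ┃  m┠────────────────────────────
      ┃  e┃[settings.yaml]│ config.c │ 
      ┃  p┃────────────────────────────
      ┃   ┃auth:                       
      ┃log┃  max_retries: true         
      ┃# l┃  log_level: 1024           
      ┃  r┃  timeout: true             
      ┃  h┃                            
      ┗━━━┃database:                   
          ┃  workers: 0.0.0.0          
          ┃  buffer_size: /var/log     
          ┃  log_level: production     


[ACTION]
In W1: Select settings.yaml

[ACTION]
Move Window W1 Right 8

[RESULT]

      ┃ FileViewer                     
      ┠────────────────────────────────
      ┃server: ┏━━━━━━━━━━━━━━━━━━━━━━━
      ┃  debug:┃ TabContainer          
      ┃  max_co┠───────────────────────
      ┃  enable┃[settings.yaml]│ config
      ┃  port: ┃───────────────────────
      ┃        ┃auth:                  
      ┃logging:┃  max_retries: true    
      ┃# loggin┃  log_level: 1024      
      ┃  retry_┃  timeout: true        
      ┃  host: ┃                       
      ┗━━━━━━━━┃database:              
               ┃  workers: 0.0.0.0     
               ┃  buffer_size: /var/log
               ┃  log_level: production


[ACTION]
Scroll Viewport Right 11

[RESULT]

FileViewer                     ┃       
───────────────────────────────┨       
erver: ┏━━━━━━━━━━━━━━━━━━━━━━━━━━━━━━┓
 debug:┃ TabContainer                 ┃
 max_co┠──────────────────────────────┨
 enable┃[settings.yaml]│ config.c │ da┃
 port: ┃──────────────────────────────┃
       ┃auth:                         ┃
ogging:┃  max_retries: true           ┃
 loggin┃  log_level: 1024             ┃
 retry_┃  timeout: true               ┃
 host: ┃                              ┃
━━━━━━━┃database:                     ┃
       ┃  workers: 0.0.0.0            ┃
       ┃  buffer_size: /var/log       ┃
       ┃  log_level: production       ┃


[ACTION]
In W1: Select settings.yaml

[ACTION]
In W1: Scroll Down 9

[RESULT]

FileViewer                     ┃       
───────────────────────────────┨       
erver: ┏━━━━━━━━━━━━━━━━━━━━━━━━━━━━━━┓
 debug:┃ TabContainer                 ┃
 max_co┠──────────────────────────────┨
 enable┃[settings.yaml]│ config.c │ da┃
 port: ┃──────────────────────────────┃
       ┃  log_level: production       ┃
ogging:┃                              ┃
 loggin┃                              ┃
 retry_┃                              ┃
 host: ┃                              ┃
━━━━━━━┃                              ┃
       ┃                              ┃
       ┃                              ┃
       ┃                              ┃
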